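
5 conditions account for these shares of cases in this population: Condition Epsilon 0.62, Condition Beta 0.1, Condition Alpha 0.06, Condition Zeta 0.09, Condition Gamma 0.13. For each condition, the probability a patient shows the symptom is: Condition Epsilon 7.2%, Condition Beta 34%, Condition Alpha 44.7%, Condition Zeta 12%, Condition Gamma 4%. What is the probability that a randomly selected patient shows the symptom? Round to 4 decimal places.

0.1215

Compute prior × likelihood for every hypothesis:
  Condition Epsilon: 0.62 × 0.072 = 0.04464
  Condition Beta: 0.1 × 0.34 = 0.034
  Condition Alpha: 0.06 × 0.447 = 0.02682
  Condition Zeta: 0.09 × 0.12 = 0.0108
  Condition Gamma: 0.13 × 0.04 = 0.0052
P(symptomatic) = 0.04464 + 0.034 + 0.02682 + 0.0108 + 0.0052 = 0.12146 → 0.1215.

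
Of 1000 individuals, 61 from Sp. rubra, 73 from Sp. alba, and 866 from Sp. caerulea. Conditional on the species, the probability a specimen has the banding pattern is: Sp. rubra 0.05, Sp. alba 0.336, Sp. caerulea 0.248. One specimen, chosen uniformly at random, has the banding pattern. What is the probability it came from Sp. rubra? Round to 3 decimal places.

Unnormalized posteriors (prior × likelihood):
  Sp. rubra: 0.061 × 0.05 = 0.00305
  Sp. alba: 0.073 × 0.336 = 0.024528
  Sp. caerulea: 0.866 × 0.248 = 0.214768
Total = 0.242346.
P(Sp. rubra | evidence) = 0.00305 / 0.242346 ≈ 0.013.

0.013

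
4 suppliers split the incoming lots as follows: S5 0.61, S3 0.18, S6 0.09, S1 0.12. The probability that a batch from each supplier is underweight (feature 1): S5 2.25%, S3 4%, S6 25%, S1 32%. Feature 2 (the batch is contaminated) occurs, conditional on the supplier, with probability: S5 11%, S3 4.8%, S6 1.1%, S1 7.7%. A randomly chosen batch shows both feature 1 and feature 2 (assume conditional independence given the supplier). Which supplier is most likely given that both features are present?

S1

Compute prior × likelihood for every hypothesis:
  S5: 0.61 × 0.0225 × 0.11 = 0.00150975
  S3: 0.18 × 0.04 × 0.048 = 0.0003456
  S6: 0.09 × 0.25 × 0.011 = 0.0002475
  S1: 0.12 × 0.32 × 0.077 = 0.0029568
Total = 0.00505965.
Largest term belongs to S1, so S1 is most probable.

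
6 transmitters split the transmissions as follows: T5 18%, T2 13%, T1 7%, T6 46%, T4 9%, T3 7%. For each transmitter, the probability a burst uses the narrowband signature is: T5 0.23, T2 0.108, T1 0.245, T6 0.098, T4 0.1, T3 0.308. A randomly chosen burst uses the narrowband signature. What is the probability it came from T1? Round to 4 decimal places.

0.1157

By Bayes' rule, posterior ∝ prior × likelihood:
  T5: 0.18 × 0.23 = 0.0414
  T2: 0.13 × 0.108 = 0.01404
  T1: 0.07 × 0.245 = 0.01715
  T6: 0.46 × 0.098 = 0.04508
  T4: 0.09 × 0.1 = 0.009
  T3: 0.07 × 0.308 = 0.02156
Total = 0.14823.
P(T1 | evidence) = 0.01715 / 0.14823 ≈ 0.1157.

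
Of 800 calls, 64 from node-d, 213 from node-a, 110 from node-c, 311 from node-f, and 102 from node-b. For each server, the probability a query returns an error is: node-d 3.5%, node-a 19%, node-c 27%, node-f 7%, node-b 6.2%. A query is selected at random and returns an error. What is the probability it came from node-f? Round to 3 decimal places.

Prior × likelihood for each hypothesis:
  node-d: 0.08 × 0.035 = 0.0028
  node-a: 0.26625 × 0.19 = 0.0505875
  node-c: 0.1375 × 0.27 = 0.037125
  node-f: 0.38875 × 0.07 = 0.0272125
  node-b: 0.1275 × 0.062 = 0.007905
Normalizing constant = 0.12563.
P(node-f | evidence) = 0.0272125 / 0.12563 ≈ 0.217.

0.217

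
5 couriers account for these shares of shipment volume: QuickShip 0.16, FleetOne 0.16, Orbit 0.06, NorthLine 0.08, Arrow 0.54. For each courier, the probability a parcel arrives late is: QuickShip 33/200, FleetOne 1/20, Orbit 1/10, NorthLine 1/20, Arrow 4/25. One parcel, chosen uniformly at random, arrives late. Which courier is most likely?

Prior × likelihood for each hypothesis:
  QuickShip: 0.16 × 0.165 = 0.0264
  FleetOne: 0.16 × 0.05 = 0.008
  Orbit: 0.06 × 0.1 = 0.006
  NorthLine: 0.08 × 0.05 = 0.004
  Arrow: 0.54 × 0.16 = 0.0864
Normalizing constant = 0.1308.
Largest term belongs to Arrow, so Arrow is most probable.

Arrow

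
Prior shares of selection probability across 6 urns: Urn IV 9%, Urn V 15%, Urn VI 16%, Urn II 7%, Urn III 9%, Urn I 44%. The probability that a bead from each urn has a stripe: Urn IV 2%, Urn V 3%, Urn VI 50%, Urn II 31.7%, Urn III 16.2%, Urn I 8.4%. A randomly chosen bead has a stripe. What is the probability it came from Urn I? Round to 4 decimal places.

Prior × likelihood for each hypothesis:
  Urn IV: 0.09 × 0.02 = 0.0018
  Urn V: 0.15 × 0.03 = 0.0045
  Urn VI: 0.16 × 0.5 = 0.08
  Urn II: 0.07 × 0.317 = 0.02219
  Urn III: 0.09 × 0.162 = 0.01458
  Urn I: 0.44 × 0.084 = 0.03696
Normalizing constant = 0.16003.
P(Urn I | evidence) = 0.03696 / 0.16003 ≈ 0.2310.

0.2310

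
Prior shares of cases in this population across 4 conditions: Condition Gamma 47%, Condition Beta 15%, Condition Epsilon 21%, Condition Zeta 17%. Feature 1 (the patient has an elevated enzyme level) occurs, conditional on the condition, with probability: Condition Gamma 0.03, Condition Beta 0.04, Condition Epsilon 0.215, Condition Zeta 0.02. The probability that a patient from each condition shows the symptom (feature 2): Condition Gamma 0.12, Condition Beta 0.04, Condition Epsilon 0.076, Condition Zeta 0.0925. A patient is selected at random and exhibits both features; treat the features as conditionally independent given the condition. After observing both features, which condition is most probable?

By Bayes' rule, posterior ∝ prior × likelihood:
  Condition Gamma: 0.47 × 0.03 × 0.12 = 0.001692
  Condition Beta: 0.15 × 0.04 × 0.04 = 0.00024
  Condition Epsilon: 0.21 × 0.215 × 0.076 = 0.0034314
  Condition Zeta: 0.17 × 0.02 × 0.0925 = 0.0003145
Sum = 0.0056779.
Largest term belongs to Condition Epsilon, so Condition Epsilon is most probable.

Condition Epsilon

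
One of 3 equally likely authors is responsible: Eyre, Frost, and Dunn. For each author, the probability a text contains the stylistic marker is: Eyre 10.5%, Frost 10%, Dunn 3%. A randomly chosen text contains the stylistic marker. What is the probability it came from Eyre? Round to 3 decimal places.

0.447

Since the prior is uniform, the posterior is proportional to the likelihood:
  Eyre: 0.105
  Frost: 0.1
  Dunn: 0.03
Total = 0.235.
P(Eyre | evidence) = 0.105 / 0.235 ≈ 0.447.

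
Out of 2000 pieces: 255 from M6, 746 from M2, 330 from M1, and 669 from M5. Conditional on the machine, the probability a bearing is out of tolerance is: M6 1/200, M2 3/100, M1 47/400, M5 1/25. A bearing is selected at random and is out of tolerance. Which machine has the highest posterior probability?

Unnormalized posteriors (prior × likelihood):
  M6: 0.1275 × 0.005 = 0.0006375
  M2: 0.373 × 0.03 = 0.01119
  M1: 0.165 × 0.1175 = 0.0193875
  M5: 0.3345 × 0.04 = 0.01338
Total = 0.044595.
Largest term belongs to M1, so M1 is most probable.

M1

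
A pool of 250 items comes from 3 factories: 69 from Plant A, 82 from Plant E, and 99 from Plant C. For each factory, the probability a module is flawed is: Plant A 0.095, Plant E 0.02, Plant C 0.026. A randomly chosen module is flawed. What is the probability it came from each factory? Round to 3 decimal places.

Plant A 0.609, Plant E 0.152, Plant C 0.239

Prior × likelihood for each hypothesis:
  Plant A: 0.276 × 0.095 = 0.02622
  Plant E: 0.328 × 0.02 = 0.00656
  Plant C: 0.396 × 0.026 = 0.010296
Normalizing constant = 0.043076.
P(Plant A | flawed) = 0.02622/0.043076 ≈ 0.609
P(Plant E | flawed) = 0.00656/0.043076 ≈ 0.152
P(Plant C | flawed) = 0.010296/0.043076 ≈ 0.239
(Check: 0.609+0.152+0.239 = 1.000.)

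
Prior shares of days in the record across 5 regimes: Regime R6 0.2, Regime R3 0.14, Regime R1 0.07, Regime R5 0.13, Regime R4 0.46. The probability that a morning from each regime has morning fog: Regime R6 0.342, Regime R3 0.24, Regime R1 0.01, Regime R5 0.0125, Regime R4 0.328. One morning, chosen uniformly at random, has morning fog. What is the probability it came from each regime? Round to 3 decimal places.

Prior × likelihood for each hypothesis:
  Regime R6: 0.2 × 0.342 = 0.0684
  Regime R3: 0.14 × 0.24 = 0.0336
  Regime R1: 0.07 × 0.01 = 0.0007
  Regime R5: 0.13 × 0.0125 = 0.001625
  Regime R4: 0.46 × 0.328 = 0.15088
Normalizing constant = 0.255205.
P(Regime R6 | fog) = 0.0684/0.255205 ≈ 0.268
P(Regime R3 | fog) = 0.0336/0.255205 ≈ 0.132
P(Regime R1 | fog) = 0.0007/0.255205 ≈ 0.003
P(Regime R5 | fog) = 0.001625/0.255205 ≈ 0.006
P(Regime R4 | fog) = 0.15088/0.255205 ≈ 0.591
(Check: 0.268+0.132+0.003+0.006+0.591 = 1.000.)

Regime R6 0.268, Regime R3 0.132, Regime R1 0.003, Regime R5 0.006, Regime R4 0.591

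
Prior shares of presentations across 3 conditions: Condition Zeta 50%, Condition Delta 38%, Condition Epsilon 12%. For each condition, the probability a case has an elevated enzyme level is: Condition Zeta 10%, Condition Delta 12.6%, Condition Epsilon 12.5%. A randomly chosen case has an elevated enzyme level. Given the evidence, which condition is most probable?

Condition Zeta

By Bayes' rule, posterior ∝ prior × likelihood:
  Condition Zeta: 0.5 × 0.1 = 0.05
  Condition Delta: 0.38 × 0.126 = 0.04788
  Condition Epsilon: 0.12 × 0.125 = 0.015
Total = 0.11288.
Largest term belongs to Condition Zeta, so Condition Zeta is most probable.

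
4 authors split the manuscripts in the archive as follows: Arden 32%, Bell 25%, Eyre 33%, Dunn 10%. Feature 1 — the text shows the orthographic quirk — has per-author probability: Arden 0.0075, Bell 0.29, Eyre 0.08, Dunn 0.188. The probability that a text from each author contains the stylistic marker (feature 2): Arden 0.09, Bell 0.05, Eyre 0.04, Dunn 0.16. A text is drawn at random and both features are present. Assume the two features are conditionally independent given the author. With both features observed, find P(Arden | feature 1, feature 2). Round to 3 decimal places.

0.027

Compute prior × likelihood for every hypothesis:
  Arden: 0.32 × 0.0075 × 0.09 = 0.000216
  Bell: 0.25 × 0.29 × 0.05 = 0.003625
  Eyre: 0.33 × 0.08 × 0.04 = 0.001056
  Dunn: 0.1 × 0.188 × 0.16 = 0.003008
Total = 0.007905.
P(Arden | evidence) = 0.000216 / 0.007905 ≈ 0.027.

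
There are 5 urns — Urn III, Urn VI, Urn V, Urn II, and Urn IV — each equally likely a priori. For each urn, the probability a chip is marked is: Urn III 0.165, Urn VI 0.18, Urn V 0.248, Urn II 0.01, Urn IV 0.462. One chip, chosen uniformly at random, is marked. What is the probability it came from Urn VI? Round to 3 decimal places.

0.169

With a uniform prior (1/5 each), posterior ∝ likelihood:
  Urn III: 0.165
  Urn VI: 0.18
  Urn V: 0.248
  Urn II: 0.01
  Urn IV: 0.462
Total = 1.065.
P(Urn VI | evidence) = 0.18 / 1.065 ≈ 0.169.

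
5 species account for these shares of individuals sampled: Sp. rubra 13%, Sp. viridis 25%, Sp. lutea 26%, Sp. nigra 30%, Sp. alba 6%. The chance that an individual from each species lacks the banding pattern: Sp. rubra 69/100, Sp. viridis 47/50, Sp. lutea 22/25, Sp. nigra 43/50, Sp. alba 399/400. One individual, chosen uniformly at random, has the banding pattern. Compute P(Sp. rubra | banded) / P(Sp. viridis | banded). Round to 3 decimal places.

Taking complements, P(banded | each) = Sp. rubra 0.31, Sp. viridis 0.06, Sp. lutea 0.12, Sp. nigra 0.14, Sp. alba 0.0025.
Compute prior × likelihood for every hypothesis:
  Sp. rubra: 0.13 × 0.31 = 0.0403
  Sp. viridis: 0.25 × 0.06 = 0.015
  Sp. lutea: 0.26 × 0.12 = 0.0312
  Sp. nigra: 0.3 × 0.14 = 0.042
  Sp. alba: 0.06 × 0.0025 = 0.00015
Sum = 0.12865.
The ratio is 0.0403 / 0.015 (the normalizer cancels) = 2.687.

2.687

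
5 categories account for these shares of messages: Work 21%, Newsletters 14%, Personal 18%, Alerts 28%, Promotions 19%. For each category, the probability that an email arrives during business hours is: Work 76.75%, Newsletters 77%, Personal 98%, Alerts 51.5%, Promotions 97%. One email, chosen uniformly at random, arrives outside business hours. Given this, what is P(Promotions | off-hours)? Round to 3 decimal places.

0.025

Taking complements, P(off-hours | each) = Work 0.2325, Newsletters 0.23, Personal 0.02, Alerts 0.485, Promotions 0.03.
Unnormalized posteriors (prior × likelihood):
  Work: 0.21 × 0.2325 = 0.048825
  Newsletters: 0.14 × 0.23 = 0.0322
  Personal: 0.18 × 0.02 = 0.0036
  Alerts: 0.28 × 0.485 = 0.1358
  Promotions: 0.19 × 0.03 = 0.0057
Total = 0.226125.
P(Promotions | evidence) = 0.0057 / 0.226125 ≈ 0.025.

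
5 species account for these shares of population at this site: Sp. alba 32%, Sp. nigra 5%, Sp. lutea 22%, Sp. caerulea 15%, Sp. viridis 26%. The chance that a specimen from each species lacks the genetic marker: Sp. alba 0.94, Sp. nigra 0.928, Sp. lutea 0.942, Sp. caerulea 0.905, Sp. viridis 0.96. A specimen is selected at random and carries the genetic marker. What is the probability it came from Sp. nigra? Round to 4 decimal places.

Taking complements, P(marker | each) = Sp. alba 0.06, Sp. nigra 0.072, Sp. lutea 0.058, Sp. caerulea 0.095, Sp. viridis 0.04.
By Bayes' rule, posterior ∝ prior × likelihood:
  Sp. alba: 0.32 × 0.06 = 0.0192
  Sp. nigra: 0.05 × 0.072 = 0.0036
  Sp. lutea: 0.22 × 0.058 = 0.01276
  Sp. caerulea: 0.15 × 0.095 = 0.01425
  Sp. viridis: 0.26 × 0.04 = 0.0104
Normalizing constant = 0.06021.
P(Sp. nigra | evidence) = 0.0036 / 0.06021 ≈ 0.0598.

0.0598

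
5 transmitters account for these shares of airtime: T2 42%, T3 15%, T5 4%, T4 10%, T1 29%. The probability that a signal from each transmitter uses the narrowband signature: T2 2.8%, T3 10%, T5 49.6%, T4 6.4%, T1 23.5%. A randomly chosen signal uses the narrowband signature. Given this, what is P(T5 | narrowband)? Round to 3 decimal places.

Prior × likelihood for each hypothesis:
  T2: 0.42 × 0.028 = 0.01176
  T3: 0.15 × 0.1 = 0.015
  T5: 0.04 × 0.496 = 0.01984
  T4: 0.1 × 0.064 = 0.0064
  T1: 0.29 × 0.235 = 0.06815
Total = 0.12115.
P(T5 | evidence) = 0.01984 / 0.12115 ≈ 0.164.

0.164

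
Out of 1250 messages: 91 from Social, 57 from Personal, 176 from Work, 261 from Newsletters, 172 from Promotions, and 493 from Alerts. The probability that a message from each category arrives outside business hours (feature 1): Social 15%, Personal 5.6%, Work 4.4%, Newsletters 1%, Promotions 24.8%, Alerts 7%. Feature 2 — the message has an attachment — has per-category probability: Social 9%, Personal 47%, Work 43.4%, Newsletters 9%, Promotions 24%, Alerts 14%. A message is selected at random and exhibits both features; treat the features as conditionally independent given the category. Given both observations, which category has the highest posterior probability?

Unnormalized posteriors (prior × likelihood):
  Social: 0.0728 × 0.15 × 0.09 = 0.0009828
  Personal: 0.0456 × 0.056 × 0.47 = 0.001200192
  Work: 0.1408 × 0.044 × 0.434 = 0.0026887168
  Newsletters: 0.2088 × 0.01 × 0.09 = 0.00018792
  Promotions: 0.1376 × 0.248 × 0.24 = 0.008189952
  Alerts: 0.3944 × 0.07 × 0.14 = 0.00386512
Normalizing constant = 0.0171147008.
Largest term belongs to Promotions, so Promotions is most probable.

Promotions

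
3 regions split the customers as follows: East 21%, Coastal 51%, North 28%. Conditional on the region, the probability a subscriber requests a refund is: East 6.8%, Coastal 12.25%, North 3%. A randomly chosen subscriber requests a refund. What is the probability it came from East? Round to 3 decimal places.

0.168

By Bayes' rule, posterior ∝ prior × likelihood:
  East: 0.21 × 0.068 = 0.01428
  Coastal: 0.51 × 0.1225 = 0.062475
  North: 0.28 × 0.03 = 0.0084
Total = 0.085155.
P(East | evidence) = 0.01428 / 0.085155 ≈ 0.168.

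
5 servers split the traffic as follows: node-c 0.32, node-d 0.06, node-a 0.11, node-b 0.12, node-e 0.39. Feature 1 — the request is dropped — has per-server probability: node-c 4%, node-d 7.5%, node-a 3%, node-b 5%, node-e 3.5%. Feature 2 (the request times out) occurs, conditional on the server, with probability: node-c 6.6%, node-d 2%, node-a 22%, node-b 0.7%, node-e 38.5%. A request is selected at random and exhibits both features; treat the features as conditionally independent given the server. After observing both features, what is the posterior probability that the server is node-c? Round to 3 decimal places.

Prior × likelihood for each hypothesis:
  node-c: 0.32 × 0.04 × 0.066 = 0.0008448
  node-d: 0.06 × 0.075 × 0.02 = 0.00009
  node-a: 0.11 × 0.03 × 0.22 = 0.000726
  node-b: 0.12 × 0.05 × 0.007 = 0.000042
  node-e: 0.39 × 0.035 × 0.385 = 0.00525525
Sum = 0.00695805.
P(node-c | evidence) = 0.0008448 / 0.00695805 ≈ 0.121.

0.121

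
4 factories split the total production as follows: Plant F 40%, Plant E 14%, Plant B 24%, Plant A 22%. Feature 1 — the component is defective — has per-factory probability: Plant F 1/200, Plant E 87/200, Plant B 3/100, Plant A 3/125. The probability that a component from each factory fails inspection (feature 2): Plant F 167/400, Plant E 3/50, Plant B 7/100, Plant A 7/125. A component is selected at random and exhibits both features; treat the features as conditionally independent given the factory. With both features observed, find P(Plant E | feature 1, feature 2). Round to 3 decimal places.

Prior × likelihood for each hypothesis:
  Plant F: 0.4 × 0.005 × 0.4175 = 0.000835
  Plant E: 0.14 × 0.435 × 0.06 = 0.003654
  Plant B: 0.24 × 0.03 × 0.07 = 0.000504
  Plant A: 0.22 × 0.024 × 0.056 = 0.00029568
Normalizing constant = 0.00528868.
P(Plant E | evidence) = 0.003654 / 0.00528868 ≈ 0.691.

0.691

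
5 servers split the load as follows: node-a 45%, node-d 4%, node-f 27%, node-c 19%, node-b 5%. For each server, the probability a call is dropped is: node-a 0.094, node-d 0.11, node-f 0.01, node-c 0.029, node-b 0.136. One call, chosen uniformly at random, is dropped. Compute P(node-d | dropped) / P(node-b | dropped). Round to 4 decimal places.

By Bayes' rule, posterior ∝ prior × likelihood:
  node-a: 0.45 × 0.094 = 0.0423
  node-d: 0.04 × 0.11 = 0.0044
  node-f: 0.27 × 0.01 = 0.0027
  node-c: 0.19 × 0.029 = 0.00551
  node-b: 0.05 × 0.136 = 0.0068
Normalizing constant = 0.06171.
The ratio is 0.0044 / 0.0068 (the normalizer cancels) = 0.6471.

0.6471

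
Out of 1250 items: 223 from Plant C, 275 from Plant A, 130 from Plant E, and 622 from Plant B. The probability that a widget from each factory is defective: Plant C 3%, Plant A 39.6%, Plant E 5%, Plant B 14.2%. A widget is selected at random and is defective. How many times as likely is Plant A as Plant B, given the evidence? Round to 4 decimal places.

Unnormalized posteriors (prior × likelihood):
  Plant C: 0.1784 × 0.03 = 0.005352
  Plant A: 0.22 × 0.396 = 0.08712
  Plant E: 0.104 × 0.05 = 0.0052
  Plant B: 0.4976 × 0.142 = 0.0706592
Normalizing constant = 0.1683312.
The ratio is 0.08712 / 0.0706592 (the normalizer cancels) = 1.2330.

1.2330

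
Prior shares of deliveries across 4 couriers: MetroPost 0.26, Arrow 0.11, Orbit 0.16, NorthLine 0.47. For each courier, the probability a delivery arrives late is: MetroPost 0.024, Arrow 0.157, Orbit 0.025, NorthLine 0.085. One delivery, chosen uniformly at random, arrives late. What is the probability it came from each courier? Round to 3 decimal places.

Prior × likelihood for each hypothesis:
  MetroPost: 0.26 × 0.024 = 0.00624
  Arrow: 0.11 × 0.157 = 0.01727
  Orbit: 0.16 × 0.025 = 0.004
  NorthLine: 0.47 × 0.085 = 0.03995
Total = 0.06746.
P(MetroPost | late) = 0.00624/0.06746 ≈ 0.092
P(Arrow | late) = 0.01727/0.06746 ≈ 0.256
P(Orbit | late) = 0.004/0.06746 ≈ 0.059
P(NorthLine | late) = 0.03995/0.06746 ≈ 0.592

MetroPost 0.092, Arrow 0.256, Orbit 0.059, NorthLine 0.592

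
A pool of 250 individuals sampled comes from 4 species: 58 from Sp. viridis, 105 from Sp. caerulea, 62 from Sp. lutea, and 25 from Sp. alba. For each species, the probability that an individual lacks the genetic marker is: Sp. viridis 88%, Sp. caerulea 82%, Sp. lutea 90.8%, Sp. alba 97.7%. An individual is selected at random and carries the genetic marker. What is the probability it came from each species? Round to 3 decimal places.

Taking complements, P(marker | each) = Sp. viridis 0.12, Sp. caerulea 0.18, Sp. lutea 0.092, Sp. alba 0.023.
By Bayes' rule, posterior ∝ prior × likelihood:
  Sp. viridis: 0.232 × 0.12 = 0.02784
  Sp. caerulea: 0.42 × 0.18 = 0.0756
  Sp. lutea: 0.248 × 0.092 = 0.022816
  Sp. alba: 0.1 × 0.023 = 0.0023
Normalizing constant = 0.128556.
P(Sp. viridis | marker) = 0.02784/0.128556 ≈ 0.217
P(Sp. caerulea | marker) = 0.0756/0.128556 ≈ 0.588
P(Sp. lutea | marker) = 0.022816/0.128556 ≈ 0.177
P(Sp. alba | marker) = 0.0023/0.128556 ≈ 0.018
(Check: 0.217+0.588+0.177+0.018 = 1.000.)

Sp. viridis 0.217, Sp. caerulea 0.588, Sp. lutea 0.177, Sp. alba 0.018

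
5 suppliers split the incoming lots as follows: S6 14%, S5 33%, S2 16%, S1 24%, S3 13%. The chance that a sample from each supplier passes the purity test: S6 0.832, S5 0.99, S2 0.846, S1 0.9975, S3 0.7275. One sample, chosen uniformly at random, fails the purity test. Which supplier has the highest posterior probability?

S3

Taking complements, P(off-spec | each) = S6 0.168, S5 0.01, S2 0.154, S1 0.0025, S3 0.2725.
Compute prior × likelihood for every hypothesis:
  S6: 0.14 × 0.168 = 0.02352
  S5: 0.33 × 0.01 = 0.0033
  S2: 0.16 × 0.154 = 0.02464
  S1: 0.24 × 0.0025 = 0.0006
  S3: 0.13 × 0.2725 = 0.035425
Normalizing constant = 0.087485.
Largest term belongs to S3, so S3 is most probable.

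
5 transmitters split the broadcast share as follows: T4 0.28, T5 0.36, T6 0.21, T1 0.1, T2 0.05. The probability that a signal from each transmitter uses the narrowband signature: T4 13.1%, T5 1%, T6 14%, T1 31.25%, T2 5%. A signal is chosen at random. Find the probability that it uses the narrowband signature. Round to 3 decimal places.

Prior × likelihood for each hypothesis:
  T4: 0.28 × 0.131 = 0.03668
  T5: 0.36 × 0.01 = 0.0036
  T6: 0.21 × 0.14 = 0.0294
  T1: 0.1 × 0.3125 = 0.03125
  T2: 0.05 × 0.05 = 0.0025
P(narrowband) = 0.03668 + 0.0036 + 0.0294 + 0.03125 + 0.0025 = 0.10343 → 0.103.

0.103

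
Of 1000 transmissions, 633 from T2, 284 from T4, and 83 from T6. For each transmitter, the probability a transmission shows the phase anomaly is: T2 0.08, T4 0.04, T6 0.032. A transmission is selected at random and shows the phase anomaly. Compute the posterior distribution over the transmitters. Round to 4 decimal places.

T2 0.7832, T4 0.1757, T6 0.0411

Prior × likelihood for each hypothesis:
  T2: 0.633 × 0.08 = 0.05064
  T4: 0.284 × 0.04 = 0.01136
  T6: 0.083 × 0.032 = 0.002656
Sum = 0.064656.
P(T2 | anomaly) = 0.05064/0.064656 ≈ 0.7832
P(T4 | anomaly) = 0.01136/0.064656 ≈ 0.1757
P(T6 | anomaly) = 0.002656/0.064656 ≈ 0.0411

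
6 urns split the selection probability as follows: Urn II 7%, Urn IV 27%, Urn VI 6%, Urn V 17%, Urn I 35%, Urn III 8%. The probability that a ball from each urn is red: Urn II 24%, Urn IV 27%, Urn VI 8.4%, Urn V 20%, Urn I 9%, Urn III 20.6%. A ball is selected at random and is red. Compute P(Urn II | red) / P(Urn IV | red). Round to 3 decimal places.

0.230

Unnormalized posteriors (prior × likelihood):
  Urn II: 0.07 × 0.24 = 0.0168
  Urn IV: 0.27 × 0.27 = 0.0729
  Urn VI: 0.06 × 0.084 = 0.00504
  Urn V: 0.17 × 0.2 = 0.034
  Urn I: 0.35 × 0.09 = 0.0315
  Urn III: 0.08 × 0.206 = 0.01648
Total = 0.17672.
The ratio is 0.0168 / 0.0729 (the normalizer cancels) = 0.230.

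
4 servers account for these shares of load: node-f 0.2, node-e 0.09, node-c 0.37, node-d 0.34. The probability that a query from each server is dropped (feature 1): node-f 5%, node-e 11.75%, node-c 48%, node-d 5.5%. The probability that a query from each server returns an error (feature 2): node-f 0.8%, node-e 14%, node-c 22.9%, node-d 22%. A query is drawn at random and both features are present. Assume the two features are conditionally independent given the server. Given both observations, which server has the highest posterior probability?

Compute prior × likelihood for every hypothesis:
  node-f: 0.2 × 0.05 × 0.008 = 0.00008
  node-e: 0.09 × 0.1175 × 0.14 = 0.0014805
  node-c: 0.37 × 0.48 × 0.229 = 0.0406704
  node-d: 0.34 × 0.055 × 0.22 = 0.004114
Total = 0.0463449.
Largest term belongs to node-c, so node-c is most probable.

node-c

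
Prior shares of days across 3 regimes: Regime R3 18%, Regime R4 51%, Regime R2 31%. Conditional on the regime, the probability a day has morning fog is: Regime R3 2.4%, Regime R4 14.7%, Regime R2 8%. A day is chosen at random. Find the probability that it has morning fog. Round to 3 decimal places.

Unnormalized posteriors (prior × likelihood):
  Regime R3: 0.18 × 0.024 = 0.00432
  Regime R4: 0.51 × 0.147 = 0.07497
  Regime R2: 0.31 × 0.08 = 0.0248
P(fog) = 0.00432 + 0.07497 + 0.0248 = 0.10409 → 0.104.

0.104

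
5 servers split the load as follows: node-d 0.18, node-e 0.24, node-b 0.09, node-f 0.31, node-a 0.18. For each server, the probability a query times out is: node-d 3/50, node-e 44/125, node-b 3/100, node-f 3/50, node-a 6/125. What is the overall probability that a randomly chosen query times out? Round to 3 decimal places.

0.125

Unnormalized posteriors (prior × likelihood):
  node-d: 0.18 × 0.06 = 0.0108
  node-e: 0.24 × 0.352 = 0.08448
  node-b: 0.09 × 0.03 = 0.0027
  node-f: 0.31 × 0.06 = 0.0186
  node-a: 0.18 × 0.048 = 0.00864
P(timeout) = 0.0108 + 0.08448 + 0.0027 + 0.0186 + 0.00864 = 0.12522 → 0.125.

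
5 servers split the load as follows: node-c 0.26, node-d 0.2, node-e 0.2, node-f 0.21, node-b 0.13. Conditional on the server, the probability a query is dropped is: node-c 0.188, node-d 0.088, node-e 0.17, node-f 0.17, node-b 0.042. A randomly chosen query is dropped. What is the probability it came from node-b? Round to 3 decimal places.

Prior × likelihood for each hypothesis:
  node-c: 0.26 × 0.188 = 0.04888
  node-d: 0.2 × 0.088 = 0.0176
  node-e: 0.2 × 0.17 = 0.034
  node-f: 0.21 × 0.17 = 0.0357
  node-b: 0.13 × 0.042 = 0.00546
Normalizing constant = 0.14164.
P(node-b | evidence) = 0.00546 / 0.14164 ≈ 0.039.

0.039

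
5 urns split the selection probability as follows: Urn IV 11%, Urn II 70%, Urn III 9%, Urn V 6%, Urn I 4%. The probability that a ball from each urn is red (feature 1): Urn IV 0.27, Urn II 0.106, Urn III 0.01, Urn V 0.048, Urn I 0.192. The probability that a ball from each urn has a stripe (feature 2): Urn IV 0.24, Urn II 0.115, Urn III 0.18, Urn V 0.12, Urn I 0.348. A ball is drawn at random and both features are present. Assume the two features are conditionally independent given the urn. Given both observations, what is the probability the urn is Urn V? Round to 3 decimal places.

By Bayes' rule, posterior ∝ prior × likelihood:
  Urn IV: 0.11 × 0.27 × 0.24 = 0.007128
  Urn II: 0.7 × 0.106 × 0.115 = 0.008533
  Urn III: 0.09 × 0.01 × 0.18 = 0.000162
  Urn V: 0.06 × 0.048 × 0.12 = 0.0003456
  Urn I: 0.04 × 0.192 × 0.348 = 0.00267264
Sum = 0.01884124.
P(Urn V | evidence) = 0.0003456 / 0.01884124 ≈ 0.018.

0.018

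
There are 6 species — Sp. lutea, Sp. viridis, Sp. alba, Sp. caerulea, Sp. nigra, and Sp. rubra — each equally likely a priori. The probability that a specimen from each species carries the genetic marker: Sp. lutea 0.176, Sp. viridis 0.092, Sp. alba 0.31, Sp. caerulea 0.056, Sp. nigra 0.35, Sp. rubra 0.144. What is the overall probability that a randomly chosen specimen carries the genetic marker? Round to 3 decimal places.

With a uniform prior (1/6 each), posterior ∝ likelihood:
  Sp. lutea: 0.176
  Sp. viridis: 0.092
  Sp. alba: 0.31
  Sp. caerulea: 0.056
  Sp. nigra: 0.35
  Sp. rubra: 0.144
P(marker) = (1/6) × (0.176 + 0.092 + 0.31 + 0.056 + 0.35 + 0.144) = 1.128/6 ≈ 0.188.

0.188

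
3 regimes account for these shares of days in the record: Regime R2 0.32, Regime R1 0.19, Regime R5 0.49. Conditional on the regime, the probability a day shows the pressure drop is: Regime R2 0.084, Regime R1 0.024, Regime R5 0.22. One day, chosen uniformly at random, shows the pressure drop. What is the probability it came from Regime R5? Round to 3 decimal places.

By Bayes' rule, posterior ∝ prior × likelihood:
  Regime R2: 0.32 × 0.084 = 0.02688
  Regime R1: 0.19 × 0.024 = 0.00456
  Regime R5: 0.49 × 0.22 = 0.1078
Total = 0.13924.
P(Regime R5 | evidence) = 0.1078 / 0.13924 ≈ 0.774.

0.774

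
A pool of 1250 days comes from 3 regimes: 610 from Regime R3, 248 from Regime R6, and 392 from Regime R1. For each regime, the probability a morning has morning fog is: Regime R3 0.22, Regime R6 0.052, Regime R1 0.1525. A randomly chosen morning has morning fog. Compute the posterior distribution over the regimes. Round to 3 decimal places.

Unnormalized posteriors (prior × likelihood):
  Regime R3: 0.488 × 0.22 = 0.10736
  Regime R6: 0.1984 × 0.052 = 0.0103168
  Regime R1: 0.3136 × 0.1525 = 0.047824
Sum = 0.1655008.
P(Regime R3 | fog) = 0.10736/0.1655008 ≈ 0.649
P(Regime R6 | fog) = 0.0103168/0.1655008 ≈ 0.062
P(Regime R1 | fog) = 0.047824/0.1655008 ≈ 0.289
(Check: 0.649+0.062+0.289 = 1.000.)

Regime R3 0.649, Regime R6 0.062, Regime R1 0.289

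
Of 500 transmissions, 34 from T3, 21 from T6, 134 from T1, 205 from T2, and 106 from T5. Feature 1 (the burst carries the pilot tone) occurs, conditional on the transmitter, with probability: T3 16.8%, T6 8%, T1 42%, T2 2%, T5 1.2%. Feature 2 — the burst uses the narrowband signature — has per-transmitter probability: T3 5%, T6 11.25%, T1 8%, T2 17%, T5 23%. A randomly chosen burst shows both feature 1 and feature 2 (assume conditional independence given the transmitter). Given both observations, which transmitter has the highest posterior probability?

T1

Unnormalized posteriors (prior × likelihood):
  T3: 0.068 × 0.168 × 0.05 = 0.0005712
  T6: 0.042 × 0.08 × 0.1125 = 0.000378
  T1: 0.268 × 0.42 × 0.08 = 0.0090048
  T2: 0.41 × 0.02 × 0.17 = 0.001394
  T5: 0.212 × 0.012 × 0.23 = 0.00058512
Normalizing constant = 0.01193312.
Largest term belongs to T1, so T1 is most probable.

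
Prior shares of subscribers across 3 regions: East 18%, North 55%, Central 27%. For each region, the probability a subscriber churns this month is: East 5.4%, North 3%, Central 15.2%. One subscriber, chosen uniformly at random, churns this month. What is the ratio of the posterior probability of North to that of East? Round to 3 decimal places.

1.698

Prior × likelihood for each hypothesis:
  East: 0.18 × 0.054 = 0.00972
  North: 0.55 × 0.03 = 0.0165
  Central: 0.27 × 0.152 = 0.04104
Normalizing constant = 0.06726.
The ratio is 0.0165 / 0.00972 (the normalizer cancels) = 1.698.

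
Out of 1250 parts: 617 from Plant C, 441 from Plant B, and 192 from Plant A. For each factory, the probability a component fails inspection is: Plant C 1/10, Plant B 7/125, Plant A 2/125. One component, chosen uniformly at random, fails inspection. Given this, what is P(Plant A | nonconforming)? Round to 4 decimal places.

Prior × likelihood for each hypothesis:
  Plant C: 0.4936 × 0.1 = 0.04936
  Plant B: 0.3528 × 0.056 = 0.0197568
  Plant A: 0.1536 × 0.016 = 0.0024576
Sum = 0.0715744.
P(Plant A | evidence) = 0.0024576 / 0.0715744 ≈ 0.0343.

0.0343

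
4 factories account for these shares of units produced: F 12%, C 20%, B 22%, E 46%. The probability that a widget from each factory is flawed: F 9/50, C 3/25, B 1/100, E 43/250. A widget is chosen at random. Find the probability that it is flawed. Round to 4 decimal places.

Prior × likelihood for each hypothesis:
  F: 0.12 × 0.18 = 0.0216
  C: 0.2 × 0.12 = 0.024
  B: 0.22 × 0.01 = 0.0022
  E: 0.46 × 0.172 = 0.07912
P(flawed) = 0.0216 + 0.024 + 0.0022 + 0.07912 = 0.12692 → 0.1269.

0.1269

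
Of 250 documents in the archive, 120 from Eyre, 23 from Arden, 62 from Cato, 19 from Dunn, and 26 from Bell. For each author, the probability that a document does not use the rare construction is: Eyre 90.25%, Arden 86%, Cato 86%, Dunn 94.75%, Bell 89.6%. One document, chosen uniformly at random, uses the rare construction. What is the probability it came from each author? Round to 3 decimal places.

Eyre 0.429, Arden 0.118, Cato 0.318, Dunn 0.037, Bell 0.099

Taking complements, P(rare-form | each) = Eyre 0.0975, Arden 0.14, Cato 0.14, Dunn 0.0525, Bell 0.104.
Prior × likelihood for each hypothesis:
  Eyre: 0.48 × 0.0975 = 0.0468
  Arden: 0.092 × 0.14 = 0.01288
  Cato: 0.248 × 0.14 = 0.03472
  Dunn: 0.076 × 0.0525 = 0.00399
  Bell: 0.104 × 0.104 = 0.010816
Total = 0.109206.
P(Eyre | rare-form) = 0.0468/0.109206 ≈ 0.429
P(Arden | rare-form) = 0.01288/0.109206 ≈ 0.118
P(Cato | rare-form) = 0.03472/0.109206 ≈ 0.318
P(Dunn | rare-form) = 0.00399/0.109206 ≈ 0.037
P(Bell | rare-form) = 0.010816/0.109206 ≈ 0.099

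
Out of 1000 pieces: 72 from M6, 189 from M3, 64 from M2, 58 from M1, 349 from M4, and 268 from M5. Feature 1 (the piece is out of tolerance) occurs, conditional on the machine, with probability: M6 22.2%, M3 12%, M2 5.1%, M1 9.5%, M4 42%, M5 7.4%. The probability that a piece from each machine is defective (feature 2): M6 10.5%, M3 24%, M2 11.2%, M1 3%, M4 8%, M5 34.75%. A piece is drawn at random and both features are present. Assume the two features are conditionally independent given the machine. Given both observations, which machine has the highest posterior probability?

M4

By Bayes' rule, posterior ∝ prior × likelihood:
  M6: 0.072 × 0.222 × 0.105 = 0.00167832
  M3: 0.189 × 0.12 × 0.24 = 0.0054432
  M2: 0.064 × 0.051 × 0.112 = 0.000365568
  M1: 0.058 × 0.095 × 0.03 = 0.0001653
  M4: 0.349 × 0.42 × 0.08 = 0.0117264
  M5: 0.268 × 0.074 × 0.3475 = 0.00689162
Sum = 0.026270408.
Largest term belongs to M4, so M4 is most probable.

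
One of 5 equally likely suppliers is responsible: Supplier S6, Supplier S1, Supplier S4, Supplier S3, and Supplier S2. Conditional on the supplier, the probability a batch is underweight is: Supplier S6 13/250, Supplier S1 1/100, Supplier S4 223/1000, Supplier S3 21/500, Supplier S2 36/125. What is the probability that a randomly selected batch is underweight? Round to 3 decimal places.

0.123

Since the prior is uniform, the posterior is proportional to the likelihood:
  Supplier S6: 0.052
  Supplier S1: 0.01
  Supplier S4: 0.223
  Supplier S3: 0.042
  Supplier S2: 0.288
P(underweight) = (1/5) × (0.052 + 0.01 + 0.223 + 0.042 + 0.288) = 0.615/5 ≈ 0.123.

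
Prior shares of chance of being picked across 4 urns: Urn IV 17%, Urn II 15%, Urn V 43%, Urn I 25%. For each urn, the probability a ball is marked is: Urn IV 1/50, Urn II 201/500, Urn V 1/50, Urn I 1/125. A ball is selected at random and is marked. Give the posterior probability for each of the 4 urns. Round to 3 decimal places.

By Bayes' rule, posterior ∝ prior × likelihood:
  Urn IV: 0.17 × 0.02 = 0.0034
  Urn II: 0.15 × 0.402 = 0.0603
  Urn V: 0.43 × 0.02 = 0.0086
  Urn I: 0.25 × 0.008 = 0.002
Total = 0.0743.
P(Urn IV | marked) = 0.0034/0.0743 ≈ 0.046
P(Urn II | marked) = 0.0603/0.0743 ≈ 0.812
P(Urn V | marked) = 0.0086/0.0743 ≈ 0.116
P(Urn I | marked) = 0.002/0.0743 ≈ 0.027

Urn IV 0.046, Urn II 0.812, Urn V 0.116, Urn I 0.027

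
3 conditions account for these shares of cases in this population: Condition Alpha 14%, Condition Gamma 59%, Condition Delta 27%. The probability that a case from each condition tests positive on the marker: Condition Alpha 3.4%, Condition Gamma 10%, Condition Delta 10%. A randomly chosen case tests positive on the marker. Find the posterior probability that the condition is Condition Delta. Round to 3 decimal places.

0.297

Unnormalized posteriors (prior × likelihood):
  Condition Alpha: 0.14 × 0.034 = 0.00476
  Condition Gamma: 0.59 × 0.1 = 0.059
  Condition Delta: 0.27 × 0.1 = 0.027
Total = 0.09076.
P(Condition Delta | evidence) = 0.027 / 0.09076 ≈ 0.297.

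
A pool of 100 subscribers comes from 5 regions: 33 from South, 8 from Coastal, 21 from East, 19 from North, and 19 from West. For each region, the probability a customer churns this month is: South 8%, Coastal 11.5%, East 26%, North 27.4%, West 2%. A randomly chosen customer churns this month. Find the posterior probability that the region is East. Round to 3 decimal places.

0.374

Prior × likelihood for each hypothesis:
  South: 0.33 × 0.08 = 0.0264
  Coastal: 0.08 × 0.115 = 0.0092
  East: 0.21 × 0.26 = 0.0546
  North: 0.19 × 0.274 = 0.05206
  West: 0.19 × 0.02 = 0.0038
Sum = 0.14606.
P(East | evidence) = 0.0546 / 0.14606 ≈ 0.374.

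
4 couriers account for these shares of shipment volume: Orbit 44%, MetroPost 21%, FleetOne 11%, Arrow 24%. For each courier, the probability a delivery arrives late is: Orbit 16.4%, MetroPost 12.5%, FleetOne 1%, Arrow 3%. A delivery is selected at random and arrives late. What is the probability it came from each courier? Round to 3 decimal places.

Orbit 0.676, MetroPost 0.246, FleetOne 0.010, Arrow 0.067

By Bayes' rule, posterior ∝ prior × likelihood:
  Orbit: 0.44 × 0.164 = 0.07216
  MetroPost: 0.21 × 0.125 = 0.02625
  FleetOne: 0.11 × 0.01 = 0.0011
  Arrow: 0.24 × 0.03 = 0.0072
Normalizing constant = 0.10671.
P(Orbit | late) = 0.07216/0.10671 ≈ 0.676
P(MetroPost | late) = 0.02625/0.10671 ≈ 0.246
P(FleetOne | late) = 0.0011/0.10671 ≈ 0.010
P(Arrow | late) = 0.0072/0.10671 ≈ 0.067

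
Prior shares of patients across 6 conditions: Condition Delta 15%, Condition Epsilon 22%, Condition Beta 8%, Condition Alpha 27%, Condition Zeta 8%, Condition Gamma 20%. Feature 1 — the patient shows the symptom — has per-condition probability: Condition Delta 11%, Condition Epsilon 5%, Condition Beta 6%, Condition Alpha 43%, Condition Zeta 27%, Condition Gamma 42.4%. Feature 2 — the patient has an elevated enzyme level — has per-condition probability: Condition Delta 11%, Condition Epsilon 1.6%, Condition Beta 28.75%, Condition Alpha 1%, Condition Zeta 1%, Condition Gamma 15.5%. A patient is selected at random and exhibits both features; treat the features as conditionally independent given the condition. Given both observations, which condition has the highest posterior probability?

Unnormalized posteriors (prior × likelihood):
  Condition Delta: 0.15 × 0.11 × 0.11 = 0.001815
  Condition Epsilon: 0.22 × 0.05 × 0.016 = 0.000176
  Condition Beta: 0.08 × 0.06 × 0.2875 = 0.00138
  Condition Alpha: 0.27 × 0.43 × 0.01 = 0.001161
  Condition Zeta: 0.08 × 0.27 × 0.01 = 0.000216
  Condition Gamma: 0.2 × 0.424 × 0.155 = 0.013144
Total = 0.017892.
Largest term belongs to Condition Gamma, so Condition Gamma is most probable.

Condition Gamma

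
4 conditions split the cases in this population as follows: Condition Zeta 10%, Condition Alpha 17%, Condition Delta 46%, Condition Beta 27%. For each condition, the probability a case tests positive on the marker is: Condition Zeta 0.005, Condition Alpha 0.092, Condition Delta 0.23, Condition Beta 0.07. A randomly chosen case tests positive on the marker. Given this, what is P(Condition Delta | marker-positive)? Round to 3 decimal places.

By Bayes' rule, posterior ∝ prior × likelihood:
  Condition Zeta: 0.1 × 0.005 = 0.0005
  Condition Alpha: 0.17 × 0.092 = 0.01564
  Condition Delta: 0.46 × 0.23 = 0.1058
  Condition Beta: 0.27 × 0.07 = 0.0189
Total = 0.14084.
P(Condition Delta | evidence) = 0.1058 / 0.14084 ≈ 0.751.

0.751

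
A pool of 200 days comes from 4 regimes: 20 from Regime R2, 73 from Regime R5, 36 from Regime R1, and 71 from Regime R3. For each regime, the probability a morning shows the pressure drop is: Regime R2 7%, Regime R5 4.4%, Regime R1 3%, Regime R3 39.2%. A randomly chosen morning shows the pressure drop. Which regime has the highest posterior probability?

Regime R3

Unnormalized posteriors (prior × likelihood):
  Regime R2: 0.1 × 0.07 = 0.007
  Regime R5: 0.365 × 0.044 = 0.01606
  Regime R1: 0.18 × 0.03 = 0.0054
  Regime R3: 0.355 × 0.392 = 0.13916
Normalizing constant = 0.16762.
Largest term belongs to Regime R3, so Regime R3 is most probable.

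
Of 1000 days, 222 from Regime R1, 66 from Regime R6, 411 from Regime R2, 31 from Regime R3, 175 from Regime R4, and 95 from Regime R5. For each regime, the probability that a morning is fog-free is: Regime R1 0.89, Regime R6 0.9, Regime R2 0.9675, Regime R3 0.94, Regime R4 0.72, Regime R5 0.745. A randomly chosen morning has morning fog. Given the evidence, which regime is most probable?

Regime R4

Taking complements, P(fog | each) = Regime R1 0.11, Regime R6 0.1, Regime R2 0.0325, Regime R3 0.06, Regime R4 0.28, Regime R5 0.255.
Prior × likelihood for each hypothesis:
  Regime R1: 0.222 × 0.11 = 0.02442
  Regime R6: 0.066 × 0.1 = 0.0066
  Regime R2: 0.411 × 0.0325 = 0.0133575
  Regime R3: 0.031 × 0.06 = 0.00186
  Regime R4: 0.175 × 0.28 = 0.049
  Regime R5: 0.095 × 0.255 = 0.024225
Sum = 0.1194625.
Largest term belongs to Regime R4, so Regime R4 is most probable.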